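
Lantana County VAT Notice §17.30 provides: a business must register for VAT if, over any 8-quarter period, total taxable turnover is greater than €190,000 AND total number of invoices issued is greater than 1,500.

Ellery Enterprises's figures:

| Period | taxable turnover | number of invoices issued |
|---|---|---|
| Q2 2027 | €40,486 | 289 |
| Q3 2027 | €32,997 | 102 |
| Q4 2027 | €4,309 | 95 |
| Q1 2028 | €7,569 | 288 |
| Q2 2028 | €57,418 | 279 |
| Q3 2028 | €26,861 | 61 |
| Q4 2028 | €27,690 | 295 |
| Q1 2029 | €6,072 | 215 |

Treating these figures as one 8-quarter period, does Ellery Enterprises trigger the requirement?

Total taxable turnover: €40,486 + €32,997 + €4,309 + €7,569 + €57,418 + €26,861 + €27,690 + €6,072 = €203,402 (> €190,000).
Total number of invoices issued: 289 + 102 + 95 + 288 + 279 + 61 + 295 + 215 = 1,624 (> 1,500).
The test is 'and': both thresholds are exceeded.

Yes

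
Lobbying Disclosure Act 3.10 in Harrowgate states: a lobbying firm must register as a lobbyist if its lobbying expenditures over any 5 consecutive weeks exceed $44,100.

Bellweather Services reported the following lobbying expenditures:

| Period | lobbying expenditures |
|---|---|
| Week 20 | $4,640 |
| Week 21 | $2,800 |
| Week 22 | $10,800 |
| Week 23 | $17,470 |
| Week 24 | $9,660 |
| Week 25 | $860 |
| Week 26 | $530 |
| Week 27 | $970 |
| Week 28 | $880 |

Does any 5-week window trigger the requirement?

Week 20–Week 24: $4,640 + $2,800 + $10,800 + $17,470 + $9,660 = $45,370 (over)
Week 21–Week 25: $2,800 + $10,800 + $17,470 + $9,660 + $860 = $41,590 (under)
Week 22–Week 26: $10,800 + $17,470 + $9,660 + $860 + $530 = $39,320 (under)
Week 23–Week 27: $17,470 + $9,660 + $860 + $530 + $970 = $29,490 (under)
Week 24–Week 28: $9,660 + $860 + $530 + $970 + $880 = $12,900 (under)
At least one window exceeds $44,100.

Yes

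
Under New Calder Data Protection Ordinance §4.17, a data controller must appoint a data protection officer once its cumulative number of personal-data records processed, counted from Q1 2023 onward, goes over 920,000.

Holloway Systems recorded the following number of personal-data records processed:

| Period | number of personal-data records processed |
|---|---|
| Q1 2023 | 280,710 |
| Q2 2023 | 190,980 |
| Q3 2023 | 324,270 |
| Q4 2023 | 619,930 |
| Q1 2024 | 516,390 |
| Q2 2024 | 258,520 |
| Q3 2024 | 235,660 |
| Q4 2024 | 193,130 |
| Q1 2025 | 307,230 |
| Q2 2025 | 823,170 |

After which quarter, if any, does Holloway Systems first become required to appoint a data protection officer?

Q4 2023

Through Q1 2023: 280,710
Through Q2 2023: 471,690
Through Q3 2023: 795,960
Through Q4 2023: 1,415,890 ← exceeds threshold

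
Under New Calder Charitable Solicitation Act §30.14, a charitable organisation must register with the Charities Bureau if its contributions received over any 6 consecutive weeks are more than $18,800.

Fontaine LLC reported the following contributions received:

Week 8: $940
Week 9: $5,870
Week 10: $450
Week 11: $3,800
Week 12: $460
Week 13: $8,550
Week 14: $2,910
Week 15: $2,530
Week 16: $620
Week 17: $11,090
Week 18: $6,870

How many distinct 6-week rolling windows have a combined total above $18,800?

Week 8–Week 13: $940 + $5,870 + $450 + $3,800 + $460 + $8,550 = $20,070 (over)
Week 9–Week 14: $5,870 + $450 + $3,800 + $460 + $8,550 + $2,910 = $22,040 (over)
Week 10–Week 15: $450 + $3,800 + $460 + $8,550 + $2,910 + $2,530 = $18,700 (under)
Week 11–Week 16: $3,800 + $460 + $8,550 + $2,910 + $2,530 + $620 = $18,870 (over)
Week 12–Week 17: $460 + $8,550 + $2,910 + $2,530 + $620 + $11,090 = $26,160 (over)
Week 13–Week 18: $8,550 + $2,910 + $2,530 + $620 + $11,090 + $6,870 = $32,570 (over)
5 windows exceed the threshold.

5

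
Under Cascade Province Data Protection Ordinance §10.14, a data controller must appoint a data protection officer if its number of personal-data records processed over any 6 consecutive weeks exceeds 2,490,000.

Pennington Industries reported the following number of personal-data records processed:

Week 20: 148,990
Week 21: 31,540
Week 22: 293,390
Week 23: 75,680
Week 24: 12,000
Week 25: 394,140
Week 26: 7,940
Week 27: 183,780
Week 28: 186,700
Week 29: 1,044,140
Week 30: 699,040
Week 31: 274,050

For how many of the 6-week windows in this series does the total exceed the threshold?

Week 20–Week 25: 148,990 + 31,540 + 293,390 + 75,680 + 12,000 + 394,140 = 955,740 (under)
Week 21–Week 26: 31,540 + 293,390 + 75,680 + 12,000 + 394,140 + 7,940 = 814,690 (under)
Week 22–Week 27: 293,390 + 75,680 + 12,000 + 394,140 + 7,940 + 183,780 = 966,930 (under)
Week 23–Week 28: 75,680 + 12,000 + 394,140 + 7,940 + 183,780 + 186,700 = 860,240 (under)
Week 24–Week 29: 12,000 + 394,140 + 7,940 + 183,780 + 186,700 + 1,044,140 = 1,828,700 (under)
Week 25–Week 30: 394,140 + 7,940 + 183,780 + 186,700 + 1,044,140 + 699,040 = 2,515,740 (over)
Week 26–Week 31: 7,940 + 183,780 + 186,700 + 1,044,140 + 699,040 + 274,050 = 2,395,650 (under)
1 window exceeds the threshold.

1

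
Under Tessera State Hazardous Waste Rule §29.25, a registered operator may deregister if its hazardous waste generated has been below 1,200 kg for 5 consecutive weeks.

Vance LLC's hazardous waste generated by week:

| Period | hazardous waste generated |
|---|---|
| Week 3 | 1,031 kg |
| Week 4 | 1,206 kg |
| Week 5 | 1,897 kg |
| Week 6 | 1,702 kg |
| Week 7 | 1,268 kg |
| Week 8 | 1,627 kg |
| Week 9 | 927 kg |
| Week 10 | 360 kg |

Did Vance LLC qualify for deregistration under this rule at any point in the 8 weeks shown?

No

Weeks below 1,200 kg: Week 3, Week 9, Week 10.
Longest run of consecutive weeks below the threshold: 2.
2 < 5, so Vance LLC never became eligible.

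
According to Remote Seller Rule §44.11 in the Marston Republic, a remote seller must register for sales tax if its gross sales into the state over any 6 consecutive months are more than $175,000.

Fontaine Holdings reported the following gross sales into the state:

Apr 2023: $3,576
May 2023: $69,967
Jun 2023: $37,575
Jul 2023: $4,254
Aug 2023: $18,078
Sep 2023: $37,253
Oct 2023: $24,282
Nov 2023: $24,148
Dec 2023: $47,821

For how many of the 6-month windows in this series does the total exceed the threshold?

Apr 2023–Sep 2023: $3,576 + $69,967 + $37,575 + $4,254 + $18,078 + $37,253 = $170,703 (under)
May 2023–Oct 2023: $69,967 + $37,575 + $4,254 + $18,078 + $37,253 + $24,282 = $191,409 (over)
Jun 2023–Nov 2023: $37,575 + $4,254 + $18,078 + $37,253 + $24,282 + $24,148 = $145,590 (under)
Jul 2023–Dec 2023: $4,254 + $18,078 + $37,253 + $24,282 + $24,148 + $47,821 = $155,836 (under)
1 window exceeds the threshold.

1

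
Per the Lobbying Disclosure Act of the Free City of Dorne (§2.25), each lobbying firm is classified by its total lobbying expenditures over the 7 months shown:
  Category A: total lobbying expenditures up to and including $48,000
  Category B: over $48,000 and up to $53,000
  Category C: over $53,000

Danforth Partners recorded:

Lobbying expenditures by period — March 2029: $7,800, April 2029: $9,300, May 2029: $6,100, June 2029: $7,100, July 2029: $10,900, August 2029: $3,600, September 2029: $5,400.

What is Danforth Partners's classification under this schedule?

Total lobbying expenditures: $7,800 + $9,300 + $6,100 + $7,100 + $10,900 + $3,600 + $5,400 = $50,200.
$48,000 < $50,200 ≤ $53,000, so Category B applies.

Category B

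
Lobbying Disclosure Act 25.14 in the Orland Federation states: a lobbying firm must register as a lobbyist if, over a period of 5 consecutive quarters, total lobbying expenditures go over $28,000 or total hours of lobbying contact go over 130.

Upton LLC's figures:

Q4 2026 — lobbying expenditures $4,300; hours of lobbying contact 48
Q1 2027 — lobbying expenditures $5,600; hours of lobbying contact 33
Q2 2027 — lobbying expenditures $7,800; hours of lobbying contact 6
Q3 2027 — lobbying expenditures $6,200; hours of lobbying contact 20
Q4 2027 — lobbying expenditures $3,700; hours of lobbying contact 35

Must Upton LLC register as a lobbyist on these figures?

Total lobbying expenditures: $4,300 + $5,600 + $7,800 + $6,200 + $3,700 = $27,600 (≤ $28,000).
Total hours of lobbying contact: 48 + 33 + 6 + 20 + 35 = 142 (> 130).
The test is 'or': at least one threshold is exceeded.

Yes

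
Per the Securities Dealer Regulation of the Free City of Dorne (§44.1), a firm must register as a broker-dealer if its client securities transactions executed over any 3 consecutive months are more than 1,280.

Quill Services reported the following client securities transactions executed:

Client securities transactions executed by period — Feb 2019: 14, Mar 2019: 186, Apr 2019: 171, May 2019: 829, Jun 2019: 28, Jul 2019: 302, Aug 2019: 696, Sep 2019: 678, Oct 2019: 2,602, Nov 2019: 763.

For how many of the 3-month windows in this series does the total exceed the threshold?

Feb 2019–Apr 2019: 14 + 186 + 171 = 371 (under)
Mar 2019–May 2019: 186 + 171 + 829 = 1,186 (under)
Apr 2019–Jun 2019: 171 + 829 + 28 = 1,028 (under)
May 2019–Jul 2019: 829 + 28 + 302 = 1,159 (under)
Jun 2019–Aug 2019: 28 + 302 + 696 = 1,026 (under)
Jul 2019–Sep 2019: 302 + 696 + 678 = 1,676 (over)
Aug 2019–Oct 2019: 696 + 678 + 2,602 = 3,976 (over)
Sep 2019–Nov 2019: 678 + 2,602 + 763 = 4,043 (over)
3 windows exceed the threshold.

3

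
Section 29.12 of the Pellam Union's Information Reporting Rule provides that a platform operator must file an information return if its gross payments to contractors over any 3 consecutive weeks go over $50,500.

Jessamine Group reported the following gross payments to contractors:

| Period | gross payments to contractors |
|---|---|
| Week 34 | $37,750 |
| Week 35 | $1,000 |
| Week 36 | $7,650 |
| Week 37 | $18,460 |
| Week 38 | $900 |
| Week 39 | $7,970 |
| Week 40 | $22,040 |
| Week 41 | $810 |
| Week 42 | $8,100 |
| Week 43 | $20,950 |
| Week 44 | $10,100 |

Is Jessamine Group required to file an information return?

No

Week 34–Week 36: $37,750 + $1,000 + $7,650 = $46,400 (under)
Week 35–Week 37: $1,000 + $7,650 + $18,460 = $27,110 (under)
Week 36–Week 38: $7,650 + $18,460 + $900 = $27,010 (under)
Week 37–Week 39: $18,460 + $900 + $7,970 = $27,330 (under)
Week 38–Week 40: $900 + $7,970 + $22,040 = $30,910 (under)
Week 39–Week 41: $7,970 + $22,040 + $810 = $30,820 (under)
Week 40–Week 42: $22,040 + $810 + $8,100 = $30,950 (under)
Week 41–Week 43: $810 + $8,100 + $20,950 = $29,860 (under)
Week 42–Week 44: $8,100 + $20,950 + $10,100 = $39,150 (under)
No window exceeds $50,500.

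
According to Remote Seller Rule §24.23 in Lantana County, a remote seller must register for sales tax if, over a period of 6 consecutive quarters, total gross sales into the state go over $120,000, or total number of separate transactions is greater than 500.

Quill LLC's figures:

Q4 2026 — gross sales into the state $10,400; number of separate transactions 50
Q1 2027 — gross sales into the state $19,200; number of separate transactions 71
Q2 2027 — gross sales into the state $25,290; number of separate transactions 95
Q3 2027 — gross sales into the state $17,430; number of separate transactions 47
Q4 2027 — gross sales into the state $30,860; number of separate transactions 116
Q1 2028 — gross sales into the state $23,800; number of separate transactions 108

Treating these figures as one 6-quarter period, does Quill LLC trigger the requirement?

Yes

Total gross sales into the state: $10,400 + $19,200 + $25,290 + $17,430 + $30,860 + $23,800 = $126,980 (> $120,000).
Total number of separate transactions: 50 + 71 + 95 + 47 + 116 + 108 = 487 (≤ 500).
The test is 'or': at least one threshold is exceeded.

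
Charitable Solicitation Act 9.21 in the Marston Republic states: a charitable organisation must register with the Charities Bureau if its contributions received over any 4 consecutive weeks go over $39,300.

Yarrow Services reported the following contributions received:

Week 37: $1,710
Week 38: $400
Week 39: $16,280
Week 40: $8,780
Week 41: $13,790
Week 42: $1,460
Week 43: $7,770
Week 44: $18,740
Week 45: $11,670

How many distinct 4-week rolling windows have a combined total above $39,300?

3

Week 37–Week 40: $1,710 + $400 + $16,280 + $8,780 = $27,170 (under)
Week 38–Week 41: $400 + $16,280 + $8,780 + $13,790 = $39,250 (under)
Week 39–Week 42: $16,280 + $8,780 + $13,790 + $1,460 = $40,310 (over)
Week 40–Week 43: $8,780 + $13,790 + $1,460 + $7,770 = $31,800 (under)
Week 41–Week 44: $13,790 + $1,460 + $7,770 + $18,740 = $41,760 (over)
Week 42–Week 45: $1,460 + $7,770 + $18,740 + $11,670 = $39,640 (over)
3 windows exceed the threshold.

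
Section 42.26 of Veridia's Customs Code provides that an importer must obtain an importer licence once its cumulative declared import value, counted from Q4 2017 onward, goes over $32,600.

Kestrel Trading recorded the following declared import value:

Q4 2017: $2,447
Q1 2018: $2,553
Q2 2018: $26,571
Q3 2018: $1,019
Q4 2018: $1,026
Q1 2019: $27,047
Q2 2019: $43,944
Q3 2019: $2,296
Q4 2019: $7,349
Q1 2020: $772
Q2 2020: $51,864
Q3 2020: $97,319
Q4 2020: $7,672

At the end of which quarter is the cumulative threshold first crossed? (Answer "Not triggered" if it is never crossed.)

Through Q4 2017: $2,447
Through Q1 2018: $5,000
Through Q2 2018: $31,571
Through Q3 2018: $32,590
Through Q4 2018: $33,616 ← exceeds threshold

Q4 2018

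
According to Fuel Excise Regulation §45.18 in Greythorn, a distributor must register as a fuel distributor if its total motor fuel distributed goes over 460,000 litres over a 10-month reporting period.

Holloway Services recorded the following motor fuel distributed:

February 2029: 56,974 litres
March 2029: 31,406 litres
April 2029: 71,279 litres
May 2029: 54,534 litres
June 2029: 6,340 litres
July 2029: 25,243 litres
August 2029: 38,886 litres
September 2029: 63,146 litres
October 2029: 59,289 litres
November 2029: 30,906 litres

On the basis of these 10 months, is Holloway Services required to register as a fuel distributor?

No

Total motor fuel distributed: 56,974 litres + 31,406 litres + 71,279 litres + 54,534 litres + 6,340 litres + 25,243 litres + 38,886 litres + 63,146 litres + 59,289 litres + 30,906 litres = 438,003 litres.
438,003 litres ≤ 460,000 litres, so the threshold is not exceeded.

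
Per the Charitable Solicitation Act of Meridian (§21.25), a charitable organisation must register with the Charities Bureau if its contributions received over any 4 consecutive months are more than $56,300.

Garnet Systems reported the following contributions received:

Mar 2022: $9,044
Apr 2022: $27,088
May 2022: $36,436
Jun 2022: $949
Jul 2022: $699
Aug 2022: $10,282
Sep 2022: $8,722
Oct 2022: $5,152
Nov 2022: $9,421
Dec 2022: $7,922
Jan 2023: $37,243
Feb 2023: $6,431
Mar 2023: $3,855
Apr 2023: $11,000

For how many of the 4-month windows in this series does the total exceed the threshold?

5

Mar 2022–Jun 2022: $9,044 + $27,088 + $36,436 + $949 = $73,517 (over)
Apr 2022–Jul 2022: $27,088 + $36,436 + $949 + $699 = $65,172 (over)
May 2022–Aug 2022: $36,436 + $949 + $699 + $10,282 = $48,366 (under)
Jun 2022–Sep 2022: $949 + $699 + $10,282 + $8,722 = $20,652 (under)
Jul 2022–Oct 2022: $699 + $10,282 + $8,722 + $5,152 = $24,855 (under)
Aug 2022–Nov 2022: $10,282 + $8,722 + $5,152 + $9,421 = $33,577 (under)
Sep 2022–Dec 2022: $8,722 + $5,152 + $9,421 + $7,922 = $31,217 (under)
Oct 2022–Jan 2023: $5,152 + $9,421 + $7,922 + $37,243 = $59,738 (over)
Nov 2022–Feb 2023: $9,421 + $7,922 + $37,243 + $6,431 = $61,017 (over)
Dec 2022–Mar 2023: $7,922 + $37,243 + $6,431 + $3,855 = $55,451 (under)
Jan 2023–Apr 2023: $37,243 + $6,431 + $3,855 + $11,000 = $58,529 (over)
5 windows exceed the threshold.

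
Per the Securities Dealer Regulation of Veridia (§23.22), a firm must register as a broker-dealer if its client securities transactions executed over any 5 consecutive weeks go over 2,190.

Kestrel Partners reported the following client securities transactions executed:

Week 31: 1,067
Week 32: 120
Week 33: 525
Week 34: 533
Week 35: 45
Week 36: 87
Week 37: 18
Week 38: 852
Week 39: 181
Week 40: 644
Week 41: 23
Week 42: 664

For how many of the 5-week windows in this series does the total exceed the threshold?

2

Week 31–Week 35: 1,067 + 120 + 525 + 533 + 45 = 2,290 (over)
Week 32–Week 36: 120 + 525 + 533 + 45 + 87 = 1,310 (under)
Week 33–Week 37: 525 + 533 + 45 + 87 + 18 = 1,208 (under)
Week 34–Week 38: 533 + 45 + 87 + 18 + 852 = 1,535 (under)
Week 35–Week 39: 45 + 87 + 18 + 852 + 181 = 1,183 (under)
Week 36–Week 40: 87 + 18 + 852 + 181 + 644 = 1,782 (under)
Week 37–Week 41: 18 + 852 + 181 + 644 + 23 = 1,718 (under)
Week 38–Week 42: 852 + 181 + 644 + 23 + 664 = 2,364 (over)
2 windows exceed the threshold.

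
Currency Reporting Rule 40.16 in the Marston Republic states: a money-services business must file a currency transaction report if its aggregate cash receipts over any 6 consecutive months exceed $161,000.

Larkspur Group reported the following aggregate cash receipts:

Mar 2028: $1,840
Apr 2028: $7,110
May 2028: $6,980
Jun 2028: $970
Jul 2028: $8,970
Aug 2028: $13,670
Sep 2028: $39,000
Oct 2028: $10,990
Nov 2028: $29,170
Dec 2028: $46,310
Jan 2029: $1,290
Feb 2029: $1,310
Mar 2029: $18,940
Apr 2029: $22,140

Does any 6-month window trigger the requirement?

No

Mar 2028–Aug 2028: $1,840 + $7,110 + $6,980 + $970 + $8,970 + $13,670 = $39,540 (under)
Apr 2028–Sep 2028: $7,110 + $6,980 + $970 + $8,970 + $13,670 + $39,000 = $76,700 (under)
May 2028–Oct 2028: $6,980 + $970 + $8,970 + $13,670 + $39,000 + $10,990 = $80,580 (under)
Jun 2028–Nov 2028: $970 + $8,970 + $13,670 + $39,000 + $10,990 + $29,170 = $102,770 (under)
Jul 2028–Dec 2028: $8,970 + $13,670 + $39,000 + $10,990 + $29,170 + $46,310 = $148,110 (under)
Aug 2028–Jan 2029: $13,670 + $39,000 + $10,990 + $29,170 + $46,310 + $1,290 = $140,430 (under)
Sep 2028–Feb 2029: $39,000 + $10,990 + $29,170 + $46,310 + $1,290 + $1,310 = $128,070 (under)
Oct 2028–Mar 2029: $10,990 + $29,170 + $46,310 + $1,290 + $1,310 + $18,940 = $108,010 (under)
Nov 2028–Apr 2029: $29,170 + $46,310 + $1,290 + $1,310 + $18,940 + $22,140 = $119,160 (under)
No window exceeds $161,000.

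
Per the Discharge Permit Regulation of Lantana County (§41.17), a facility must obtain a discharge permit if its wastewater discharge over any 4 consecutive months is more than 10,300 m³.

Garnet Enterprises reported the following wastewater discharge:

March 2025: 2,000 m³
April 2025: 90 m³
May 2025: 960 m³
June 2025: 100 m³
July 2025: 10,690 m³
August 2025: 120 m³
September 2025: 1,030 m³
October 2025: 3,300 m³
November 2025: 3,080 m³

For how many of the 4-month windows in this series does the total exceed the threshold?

4

March 2025–June 2025: 2,000 m³ + 90 m³ + 960 m³ + 100 m³ = 3,150 m³ (under)
April 2025–July 2025: 90 m³ + 960 m³ + 100 m³ + 10,690 m³ = 11,840 m³ (over)
May 2025–August 2025: 960 m³ + 100 m³ + 10,690 m³ + 120 m³ = 11,870 m³ (over)
June 2025–September 2025: 100 m³ + 10,690 m³ + 120 m³ + 1,030 m³ = 11,940 m³ (over)
July 2025–October 2025: 10,690 m³ + 120 m³ + 1,030 m³ + 3,300 m³ = 15,140 m³ (over)
August 2025–November 2025: 120 m³ + 1,030 m³ + 3,300 m³ + 3,080 m³ = 7,530 m³ (under)
4 windows exceed the threshold.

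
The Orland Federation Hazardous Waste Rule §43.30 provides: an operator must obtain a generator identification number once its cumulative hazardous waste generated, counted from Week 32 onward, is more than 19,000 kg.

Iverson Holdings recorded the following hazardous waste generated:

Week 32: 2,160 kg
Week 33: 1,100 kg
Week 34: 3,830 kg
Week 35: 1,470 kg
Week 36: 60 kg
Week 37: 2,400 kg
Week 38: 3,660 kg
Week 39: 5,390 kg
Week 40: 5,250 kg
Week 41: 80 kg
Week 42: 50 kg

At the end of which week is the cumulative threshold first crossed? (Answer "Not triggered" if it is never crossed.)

Through Week 32: 2,160 kg
Through Week 33: 3,260 kg
Through Week 34: 7,090 kg
Through Week 35: 8,560 kg
Through Week 36: 8,620 kg
Through Week 37: 11,020 kg
Through Week 38: 14,680 kg
Through Week 39: 20,070 kg ← exceeds threshold

Week 39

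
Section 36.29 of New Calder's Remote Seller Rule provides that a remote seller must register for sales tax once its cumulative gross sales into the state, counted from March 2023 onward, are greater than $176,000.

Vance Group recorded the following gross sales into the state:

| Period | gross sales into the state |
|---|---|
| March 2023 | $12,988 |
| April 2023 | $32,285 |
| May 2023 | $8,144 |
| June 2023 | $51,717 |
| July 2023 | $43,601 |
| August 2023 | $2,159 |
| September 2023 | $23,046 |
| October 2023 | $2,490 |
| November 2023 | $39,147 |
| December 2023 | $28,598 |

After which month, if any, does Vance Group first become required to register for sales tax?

October 2023

Through March 2023: $12,988
Through April 2023: $45,273
Through May 2023: $53,417
Through June 2023: $105,134
Through July 2023: $148,735
Through August 2023: $150,894
Through September 2023: $173,940
Through October 2023: $176,430 ← exceeds threshold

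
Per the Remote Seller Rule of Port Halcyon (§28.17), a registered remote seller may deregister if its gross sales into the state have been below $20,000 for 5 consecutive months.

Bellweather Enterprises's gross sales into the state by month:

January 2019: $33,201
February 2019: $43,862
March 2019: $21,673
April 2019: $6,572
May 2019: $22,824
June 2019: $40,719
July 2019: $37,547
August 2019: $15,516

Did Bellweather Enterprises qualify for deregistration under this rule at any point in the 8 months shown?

Months below $20,000: April 2019, August 2019.
Longest run of consecutive months below the threshold: 1.
1 < 5, so Bellweather Enterprises never became eligible.

No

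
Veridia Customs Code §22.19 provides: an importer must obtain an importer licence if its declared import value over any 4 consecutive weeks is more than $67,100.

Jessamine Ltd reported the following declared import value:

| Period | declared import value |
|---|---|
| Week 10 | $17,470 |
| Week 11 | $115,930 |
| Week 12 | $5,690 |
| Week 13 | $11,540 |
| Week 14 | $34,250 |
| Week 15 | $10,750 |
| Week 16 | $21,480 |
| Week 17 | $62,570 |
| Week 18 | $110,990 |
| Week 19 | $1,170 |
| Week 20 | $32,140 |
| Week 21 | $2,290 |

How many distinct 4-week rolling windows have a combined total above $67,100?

Week 10–Week 13: $17,470 + $115,930 + $5,690 + $11,540 = $150,630 (over)
Week 11–Week 14: $115,930 + $5,690 + $11,540 + $34,250 = $167,410 (over)
Week 12–Week 15: $5,690 + $11,540 + $34,250 + $10,750 = $62,230 (under)
Week 13–Week 16: $11,540 + $34,250 + $10,750 + $21,480 = $78,020 (over)
Week 14–Week 17: $34,250 + $10,750 + $21,480 + $62,570 = $129,050 (over)
Week 15–Week 18: $10,750 + $21,480 + $62,570 + $110,990 = $205,790 (over)
Week 16–Week 19: $21,480 + $62,570 + $110,990 + $1,170 = $196,210 (over)
Week 17–Week 20: $62,570 + $110,990 + $1,170 + $32,140 = $206,870 (over)
Week 18–Week 21: $110,990 + $1,170 + $32,140 + $2,290 = $146,590 (over)
8 windows exceed the threshold.

8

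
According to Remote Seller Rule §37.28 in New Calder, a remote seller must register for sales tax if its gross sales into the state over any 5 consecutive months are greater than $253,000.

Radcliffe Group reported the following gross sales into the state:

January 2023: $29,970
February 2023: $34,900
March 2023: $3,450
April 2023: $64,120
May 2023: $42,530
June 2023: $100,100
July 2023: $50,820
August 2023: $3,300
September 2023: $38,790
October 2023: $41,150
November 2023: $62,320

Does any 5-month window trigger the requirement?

January 2023–May 2023: $29,970 + $34,900 + $3,450 + $64,120 + $42,530 = $174,970 (under)
February 2023–June 2023: $34,900 + $3,450 + $64,120 + $42,530 + $100,100 = $245,100 (under)
March 2023–July 2023: $3,450 + $64,120 + $42,530 + $100,100 + $50,820 = $261,020 (over)
April 2023–August 2023: $64,120 + $42,530 + $100,100 + $50,820 + $3,300 = $260,870 (over)
May 2023–September 2023: $42,530 + $100,100 + $50,820 + $3,300 + $38,790 = $235,540 (under)
June 2023–October 2023: $100,100 + $50,820 + $3,300 + $38,790 + $41,150 = $234,160 (under)
July 2023–November 2023: $50,820 + $3,300 + $38,790 + $41,150 + $62,320 = $196,380 (under)
At least one window exceeds $253,000.

Yes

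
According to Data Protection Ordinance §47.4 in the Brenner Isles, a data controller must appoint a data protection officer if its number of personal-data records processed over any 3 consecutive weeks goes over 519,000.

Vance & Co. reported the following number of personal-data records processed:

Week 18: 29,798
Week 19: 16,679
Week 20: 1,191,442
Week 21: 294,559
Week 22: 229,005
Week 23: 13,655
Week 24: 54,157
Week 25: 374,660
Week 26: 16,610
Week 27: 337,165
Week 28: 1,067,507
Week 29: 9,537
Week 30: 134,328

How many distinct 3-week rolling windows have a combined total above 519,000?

Week 18–Week 20: 29,798 + 16,679 + 1,191,442 = 1,237,919 (over)
Week 19–Week 21: 16,679 + 1,191,442 + 294,559 = 1,502,680 (over)
Week 20–Week 22: 1,191,442 + 294,559 + 229,005 = 1,715,006 (over)
Week 21–Week 23: 294,559 + 229,005 + 13,655 = 537,219 (over)
Week 22–Week 24: 229,005 + 13,655 + 54,157 = 296,817 (under)
Week 23–Week 25: 13,655 + 54,157 + 374,660 = 442,472 (under)
Week 24–Week 26: 54,157 + 374,660 + 16,610 = 445,427 (under)
Week 25–Week 27: 374,660 + 16,610 + 337,165 = 728,435 (over)
Week 26–Week 28: 16,610 + 337,165 + 1,067,507 = 1,421,282 (over)
Week 27–Week 29: 337,165 + 1,067,507 + 9,537 = 1,414,209 (over)
Week 28–Week 30: 1,067,507 + 9,537 + 134,328 = 1,211,372 (over)
8 windows exceed the threshold.

8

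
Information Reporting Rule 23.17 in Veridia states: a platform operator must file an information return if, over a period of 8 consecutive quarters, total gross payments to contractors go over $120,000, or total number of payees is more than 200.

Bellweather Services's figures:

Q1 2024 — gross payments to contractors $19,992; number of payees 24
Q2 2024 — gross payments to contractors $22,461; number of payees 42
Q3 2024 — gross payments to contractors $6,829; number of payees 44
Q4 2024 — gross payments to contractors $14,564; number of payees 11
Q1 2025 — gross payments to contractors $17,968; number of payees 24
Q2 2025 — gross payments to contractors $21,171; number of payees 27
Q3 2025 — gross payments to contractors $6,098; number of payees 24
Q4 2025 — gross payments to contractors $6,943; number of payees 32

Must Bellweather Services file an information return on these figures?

Yes

Total gross payments to contractors: $19,992 + $22,461 + $6,829 + $14,564 + $17,968 + $21,171 + $6,098 + $6,943 = $116,026 (≤ $120,000).
Total number of payees: 24 + 42 + 44 + 11 + 24 + 27 + 24 + 32 = 228 (> 200).
The test is 'or': at least one threshold is exceeded.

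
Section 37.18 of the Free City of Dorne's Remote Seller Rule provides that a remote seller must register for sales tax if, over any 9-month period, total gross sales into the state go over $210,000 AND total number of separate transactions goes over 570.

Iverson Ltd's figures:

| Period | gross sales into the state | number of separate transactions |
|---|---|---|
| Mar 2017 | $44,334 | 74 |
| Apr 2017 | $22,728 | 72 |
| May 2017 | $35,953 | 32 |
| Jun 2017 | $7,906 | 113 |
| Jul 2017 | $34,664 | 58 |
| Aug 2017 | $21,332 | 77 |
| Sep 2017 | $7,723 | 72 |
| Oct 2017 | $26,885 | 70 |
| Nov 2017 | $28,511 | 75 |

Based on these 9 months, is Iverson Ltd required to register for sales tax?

Yes

Total gross sales into the state: $44,334 + $22,728 + $35,953 + $7,906 + $34,664 + $21,332 + $7,723 + $26,885 + $28,511 = $230,036 (> $210,000).
Total number of separate transactions: 74 + 72 + 32 + 113 + 58 + 77 + 72 + 70 + 75 = 643 (> 570).
The test is 'and': both thresholds are exceeded.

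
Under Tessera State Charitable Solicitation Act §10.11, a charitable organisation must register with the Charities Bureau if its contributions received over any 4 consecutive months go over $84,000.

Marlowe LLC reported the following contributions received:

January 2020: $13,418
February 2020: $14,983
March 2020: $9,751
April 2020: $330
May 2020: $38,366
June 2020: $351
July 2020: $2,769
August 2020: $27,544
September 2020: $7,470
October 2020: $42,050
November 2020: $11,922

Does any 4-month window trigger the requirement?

Yes

January 2020–April 2020: $13,418 + $14,983 + $9,751 + $330 = $38,482 (under)
February 2020–May 2020: $14,983 + $9,751 + $330 + $38,366 = $63,430 (under)
March 2020–June 2020: $9,751 + $330 + $38,366 + $351 = $48,798 (under)
April 2020–July 2020: $330 + $38,366 + $351 + $2,769 = $41,816 (under)
May 2020–August 2020: $38,366 + $351 + $2,769 + $27,544 = $69,030 (under)
June 2020–September 2020: $351 + $2,769 + $27,544 + $7,470 = $38,134 (under)
July 2020–October 2020: $2,769 + $27,544 + $7,470 + $42,050 = $79,833 (under)
August 2020–November 2020: $27,544 + $7,470 + $42,050 + $11,922 = $88,986 (over)
At least one window exceeds $84,000.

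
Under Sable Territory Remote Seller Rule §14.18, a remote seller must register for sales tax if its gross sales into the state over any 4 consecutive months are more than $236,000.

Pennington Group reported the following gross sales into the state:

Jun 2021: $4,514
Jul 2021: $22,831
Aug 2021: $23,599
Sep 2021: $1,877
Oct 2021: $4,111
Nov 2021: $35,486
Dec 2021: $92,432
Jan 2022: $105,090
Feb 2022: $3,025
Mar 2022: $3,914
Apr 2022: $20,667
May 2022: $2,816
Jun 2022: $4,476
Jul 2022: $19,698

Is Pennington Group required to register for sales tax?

Yes

Jun 2021–Sep 2021: $4,514 + $22,831 + $23,599 + $1,877 = $52,821 (under)
Jul 2021–Oct 2021: $22,831 + $23,599 + $1,877 + $4,111 = $52,418 (under)
Aug 2021–Nov 2021: $23,599 + $1,877 + $4,111 + $35,486 = $65,073 (under)
Sep 2021–Dec 2021: $1,877 + $4,111 + $35,486 + $92,432 = $133,906 (under)
Oct 2021–Jan 2022: $4,111 + $35,486 + $92,432 + $105,090 = $237,119 (over)
Nov 2021–Feb 2022: $35,486 + $92,432 + $105,090 + $3,025 = $236,033 (over)
Dec 2021–Mar 2022: $92,432 + $105,090 + $3,025 + $3,914 = $204,461 (under)
Jan 2022–Apr 2022: $105,090 + $3,025 + $3,914 + $20,667 = $132,696 (under)
Feb 2022–May 2022: $3,025 + $3,914 + $20,667 + $2,816 = $30,422 (under)
Mar 2022–Jun 2022: $3,914 + $20,667 + $2,816 + $4,476 = $31,873 (under)
Apr 2022–Jul 2022: $20,667 + $2,816 + $4,476 + $19,698 = $47,657 (under)
At least one window exceeds $236,000.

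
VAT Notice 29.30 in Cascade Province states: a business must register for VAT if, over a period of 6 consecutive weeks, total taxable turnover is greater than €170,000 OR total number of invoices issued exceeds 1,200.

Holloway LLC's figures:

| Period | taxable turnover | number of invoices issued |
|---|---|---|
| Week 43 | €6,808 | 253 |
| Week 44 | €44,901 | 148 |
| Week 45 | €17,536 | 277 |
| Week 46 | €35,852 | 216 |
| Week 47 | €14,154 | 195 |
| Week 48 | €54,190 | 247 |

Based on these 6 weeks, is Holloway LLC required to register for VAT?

Yes

Total taxable turnover: €6,808 + €44,901 + €17,536 + €35,852 + €14,154 + €54,190 = €173,441 (> €170,000).
Total number of invoices issued: 253 + 148 + 277 + 216 + 195 + 247 = 1,336 (> 1,200).
The test is 'or': at least one threshold is exceeded.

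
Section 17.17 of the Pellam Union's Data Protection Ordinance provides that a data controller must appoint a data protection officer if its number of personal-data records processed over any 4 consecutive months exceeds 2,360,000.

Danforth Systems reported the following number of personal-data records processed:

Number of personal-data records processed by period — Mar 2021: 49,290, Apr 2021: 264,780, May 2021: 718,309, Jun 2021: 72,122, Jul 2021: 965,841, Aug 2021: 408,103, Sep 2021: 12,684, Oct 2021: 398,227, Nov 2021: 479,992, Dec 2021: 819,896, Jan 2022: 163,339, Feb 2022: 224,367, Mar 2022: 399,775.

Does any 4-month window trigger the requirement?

No

Mar 2021–Jun 2021: 49,290 + 264,780 + 718,309 + 72,122 = 1,104,501 (under)
Apr 2021–Jul 2021: 264,780 + 718,309 + 72,122 + 965,841 = 2,021,052 (under)
May 2021–Aug 2021: 718,309 + 72,122 + 965,841 + 408,103 = 2,164,375 (under)
Jun 2021–Sep 2021: 72,122 + 965,841 + 408,103 + 12,684 = 1,458,750 (under)
Jul 2021–Oct 2021: 965,841 + 408,103 + 12,684 + 398,227 = 1,784,855 (under)
Aug 2021–Nov 2021: 408,103 + 12,684 + 398,227 + 479,992 = 1,299,006 (under)
Sep 2021–Dec 2021: 12,684 + 398,227 + 479,992 + 819,896 = 1,710,799 (under)
Oct 2021–Jan 2022: 398,227 + 479,992 + 819,896 + 163,339 = 1,861,454 (under)
Nov 2021–Feb 2022: 479,992 + 819,896 + 163,339 + 224,367 = 1,687,594 (under)
Dec 2021–Mar 2022: 819,896 + 163,339 + 224,367 + 399,775 = 1,607,377 (under)
No window exceeds 2,360,000.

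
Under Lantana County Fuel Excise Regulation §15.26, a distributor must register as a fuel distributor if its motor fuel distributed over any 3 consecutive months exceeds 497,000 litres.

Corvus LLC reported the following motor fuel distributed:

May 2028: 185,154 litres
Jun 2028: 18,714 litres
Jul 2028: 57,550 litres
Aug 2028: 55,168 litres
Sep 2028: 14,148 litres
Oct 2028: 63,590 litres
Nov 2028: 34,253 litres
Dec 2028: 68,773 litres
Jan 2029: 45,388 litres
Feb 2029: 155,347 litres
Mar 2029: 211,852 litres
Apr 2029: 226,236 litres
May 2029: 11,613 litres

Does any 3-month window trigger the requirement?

Yes

May 2028–Jul 2028: 185,154 litres + 18,714 litres + 57,550 litres = 261,418 litres (under)
Jun 2028–Aug 2028: 18,714 litres + 57,550 litres + 55,168 litres = 131,432 litres (under)
Jul 2028–Sep 2028: 57,550 litres + 55,168 litres + 14,148 litres = 126,866 litres (under)
Aug 2028–Oct 2028: 55,168 litres + 14,148 litres + 63,590 litres = 132,906 litres (under)
Sep 2028–Nov 2028: 14,148 litres + 63,590 litres + 34,253 litres = 111,991 litres (under)
Oct 2028–Dec 2028: 63,590 litres + 34,253 litres + 68,773 litres = 166,616 litres (under)
Nov 2028–Jan 2029: 34,253 litres + 68,773 litres + 45,388 litres = 148,414 litres (under)
Dec 2028–Feb 2029: 68,773 litres + 45,388 litres + 155,347 litres = 269,508 litres (under)
Jan 2029–Mar 2029: 45,388 litres + 155,347 litres + 211,852 litres = 412,587 litres (under)
Feb 2029–Apr 2029: 155,347 litres + 211,852 litres + 226,236 litres = 593,435 litres (over)
Mar 2029–May 2029: 211,852 litres + 226,236 litres + 11,613 litres = 449,701 litres (under)
At least one window exceeds 497,000 litres.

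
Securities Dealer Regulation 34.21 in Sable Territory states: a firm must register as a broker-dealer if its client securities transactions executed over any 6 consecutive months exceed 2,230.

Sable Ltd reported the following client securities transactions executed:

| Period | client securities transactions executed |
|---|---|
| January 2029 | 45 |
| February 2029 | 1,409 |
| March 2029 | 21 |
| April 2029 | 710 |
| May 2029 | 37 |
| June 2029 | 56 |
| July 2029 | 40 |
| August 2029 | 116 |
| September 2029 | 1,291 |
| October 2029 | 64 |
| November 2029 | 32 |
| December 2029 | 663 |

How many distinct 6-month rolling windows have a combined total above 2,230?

3

January 2029–June 2029: 45 + 1,409 + 21 + 710 + 37 + 56 = 2,278 (over)
February 2029–July 2029: 1,409 + 21 + 710 + 37 + 56 + 40 = 2,273 (over)
March 2029–August 2029: 21 + 710 + 37 + 56 + 40 + 116 = 980 (under)
April 2029–September 2029: 710 + 37 + 56 + 40 + 116 + 1,291 = 2,250 (over)
May 2029–October 2029: 37 + 56 + 40 + 116 + 1,291 + 64 = 1,604 (under)
June 2029–November 2029: 56 + 40 + 116 + 1,291 + 64 + 32 = 1,599 (under)
July 2029–December 2029: 40 + 116 + 1,291 + 64 + 32 + 663 = 2,206 (under)
3 windows exceed the threshold.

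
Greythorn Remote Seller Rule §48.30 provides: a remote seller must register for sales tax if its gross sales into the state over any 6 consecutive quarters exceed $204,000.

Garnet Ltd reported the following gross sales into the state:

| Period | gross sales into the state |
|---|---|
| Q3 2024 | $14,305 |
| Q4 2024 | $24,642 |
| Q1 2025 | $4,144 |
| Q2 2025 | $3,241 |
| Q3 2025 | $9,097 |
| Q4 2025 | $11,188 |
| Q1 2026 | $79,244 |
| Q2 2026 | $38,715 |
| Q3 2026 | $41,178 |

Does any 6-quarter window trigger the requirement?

No

Q3 2024–Q4 2025: $14,305 + $24,642 + $4,144 + $3,241 + $9,097 + $11,188 = $66,617 (under)
Q4 2024–Q1 2026: $24,642 + $4,144 + $3,241 + $9,097 + $11,188 + $79,244 = $131,556 (under)
Q1 2025–Q2 2026: $4,144 + $3,241 + $9,097 + $11,188 + $79,244 + $38,715 = $145,629 (under)
Q2 2025–Q3 2026: $3,241 + $9,097 + $11,188 + $79,244 + $38,715 + $41,178 = $182,663 (under)
No window exceeds $204,000.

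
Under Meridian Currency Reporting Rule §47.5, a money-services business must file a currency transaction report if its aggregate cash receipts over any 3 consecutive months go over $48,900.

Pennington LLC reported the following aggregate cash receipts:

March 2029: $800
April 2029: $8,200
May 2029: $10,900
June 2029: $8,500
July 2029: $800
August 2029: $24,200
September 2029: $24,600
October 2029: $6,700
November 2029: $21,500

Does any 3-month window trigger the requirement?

Yes

March 2029–May 2029: $800 + $8,200 + $10,900 = $19,900 (under)
April 2029–June 2029: $8,200 + $10,900 + $8,500 = $27,600 (under)
May 2029–July 2029: $10,900 + $8,500 + $800 = $20,200 (under)
June 2029–August 2029: $8,500 + $800 + $24,200 = $33,500 (under)
July 2029–September 2029: $800 + $24,200 + $24,600 = $49,600 (over)
August 2029–October 2029: $24,200 + $24,600 + $6,700 = $55,500 (over)
September 2029–November 2029: $24,600 + $6,700 + $21,500 = $52,800 (over)
At least one window exceeds $48,900.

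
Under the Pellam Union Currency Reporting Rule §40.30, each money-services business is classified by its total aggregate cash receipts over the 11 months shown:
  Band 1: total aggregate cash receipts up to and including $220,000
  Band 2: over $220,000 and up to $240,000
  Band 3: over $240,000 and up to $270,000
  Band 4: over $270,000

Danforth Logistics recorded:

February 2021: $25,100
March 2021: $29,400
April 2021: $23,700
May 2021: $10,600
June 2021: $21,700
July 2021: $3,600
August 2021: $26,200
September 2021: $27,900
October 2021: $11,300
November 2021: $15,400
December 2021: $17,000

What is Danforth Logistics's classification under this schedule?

Band 1

Total aggregate cash receipts: $25,100 + $29,400 + $23,700 + $10,600 + $21,700 + $3,600 + $26,200 + $27,900 + $11,300 + $15,400 + $17,000 = $211,900.
$211,900 ≤ $220,000, so Band 1 applies.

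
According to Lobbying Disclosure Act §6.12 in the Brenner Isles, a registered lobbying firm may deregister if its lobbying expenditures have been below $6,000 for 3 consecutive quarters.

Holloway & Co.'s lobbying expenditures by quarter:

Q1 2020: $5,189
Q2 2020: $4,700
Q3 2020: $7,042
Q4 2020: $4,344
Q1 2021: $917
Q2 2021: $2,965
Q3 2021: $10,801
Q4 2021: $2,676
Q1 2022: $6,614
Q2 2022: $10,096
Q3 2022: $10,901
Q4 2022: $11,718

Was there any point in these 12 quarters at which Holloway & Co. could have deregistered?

Quarters below $6,000: Q1 2020, Q2 2020, Q4 2020, Q1 2021, Q2 2021, Q4 2021.
Longest run of consecutive quarters below the threshold: 3.
3 ≥ 3, so Holloway & Co. became eligible.

Yes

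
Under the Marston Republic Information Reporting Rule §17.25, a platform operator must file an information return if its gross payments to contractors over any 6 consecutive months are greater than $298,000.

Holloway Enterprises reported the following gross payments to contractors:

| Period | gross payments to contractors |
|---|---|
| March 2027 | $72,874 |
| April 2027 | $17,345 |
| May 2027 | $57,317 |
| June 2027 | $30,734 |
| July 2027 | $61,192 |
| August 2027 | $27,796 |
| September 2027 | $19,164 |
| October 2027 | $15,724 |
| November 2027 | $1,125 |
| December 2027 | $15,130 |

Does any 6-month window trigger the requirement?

No

March 2027–August 2027: $72,874 + $17,345 + $57,317 + $30,734 + $61,192 + $27,796 = $267,258 (under)
April 2027–September 2027: $17,345 + $57,317 + $30,734 + $61,192 + $27,796 + $19,164 = $213,548 (under)
May 2027–October 2027: $57,317 + $30,734 + $61,192 + $27,796 + $19,164 + $15,724 = $211,927 (under)
June 2027–November 2027: $30,734 + $61,192 + $27,796 + $19,164 + $15,724 + $1,125 = $155,735 (under)
July 2027–December 2027: $61,192 + $27,796 + $19,164 + $15,724 + $1,125 + $15,130 = $140,131 (under)
No window exceeds $298,000.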